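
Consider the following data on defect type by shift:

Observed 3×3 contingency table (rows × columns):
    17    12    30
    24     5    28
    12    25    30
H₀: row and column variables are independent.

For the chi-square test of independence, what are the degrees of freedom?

degrees of freedom = 4

df = (r−1)(c−1) = (3−1)·(3−1) = 4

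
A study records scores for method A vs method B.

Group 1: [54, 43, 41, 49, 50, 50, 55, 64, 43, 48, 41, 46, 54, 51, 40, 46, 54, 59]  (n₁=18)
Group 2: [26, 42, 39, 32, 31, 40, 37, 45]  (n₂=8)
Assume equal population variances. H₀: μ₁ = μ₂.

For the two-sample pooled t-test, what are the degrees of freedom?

df = n₁ + n₂ − 2 = 18 + 8 − 2 = 24

degrees of freedom = 24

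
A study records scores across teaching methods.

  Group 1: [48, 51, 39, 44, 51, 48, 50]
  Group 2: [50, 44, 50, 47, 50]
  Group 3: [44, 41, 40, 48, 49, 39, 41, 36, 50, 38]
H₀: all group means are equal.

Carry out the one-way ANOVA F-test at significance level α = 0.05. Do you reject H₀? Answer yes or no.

reject H₀: yes

Group means [47.29, 48.20, 42.60], grand mean 45.364
SSB = Σnᵢ(x̄ᵢ−x̄)² = 142.462; SSW = ΣΣ(x−x̄ᵢ)² = 360.629
MSB = 142.462/2 = 71.2312; MSW = 360.629/19 = 18.9805
F = MSB/MSW = 3.7529
df = (2, 19)
p-value (upper-tail) = 0.04231
At α=0.05: p < α → reject H₀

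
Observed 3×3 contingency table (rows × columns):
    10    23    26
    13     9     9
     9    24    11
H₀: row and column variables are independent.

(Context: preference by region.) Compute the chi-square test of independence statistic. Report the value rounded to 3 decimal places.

test statistic = 11.665

Row totals [59, 31, 44], col totals [32, 56, 46], n=134
χ² = (10−14.09)²/14.09 + (23−24.66)²/24.66 + (26−20.25)²/20.25 + (13−7.40)²/7.40 + (9−12.96)²/12.96 + (9−10.64)²/10.64 + (9−10.51)²/10.51 + (24−18.39)²/18.39 + (11−15.10)²/15.10 = 11.6654
df = 4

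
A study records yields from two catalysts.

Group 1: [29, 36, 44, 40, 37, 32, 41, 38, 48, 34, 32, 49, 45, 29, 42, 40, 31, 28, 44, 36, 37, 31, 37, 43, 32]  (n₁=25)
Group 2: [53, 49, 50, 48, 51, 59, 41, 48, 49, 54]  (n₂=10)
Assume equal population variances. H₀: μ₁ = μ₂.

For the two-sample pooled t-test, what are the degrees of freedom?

df = n₁ + n₂ − 2 = 25 + 10 − 2 = 33

degrees of freedom = 33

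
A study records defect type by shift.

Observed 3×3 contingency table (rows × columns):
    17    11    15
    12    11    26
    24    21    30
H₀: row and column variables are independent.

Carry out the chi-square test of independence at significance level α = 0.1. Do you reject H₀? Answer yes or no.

reject H₀: no

Row totals [43, 49, 75], col totals [53, 43, 71], n=167
χ² = (17−13.65)²/13.65 + (11−11.07)²/11.07 + (15−18.28)²/18.28 + (12−15.55)²/15.55 + (11−12.62)²/12.62 + (26−20.83)²/20.83 + (24−23.80)²/23.80 + (21−19.31)²/19.31 + (30−31.89)²/31.89 = 3.9742
df = 4
p-value (upper-tail) = 0.40951
At α=0.1: p ≥ α → fail to reject H₀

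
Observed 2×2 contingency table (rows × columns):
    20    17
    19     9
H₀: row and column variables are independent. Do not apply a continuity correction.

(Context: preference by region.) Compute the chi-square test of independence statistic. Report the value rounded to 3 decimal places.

Row totals [37, 28], col totals [39, 26], n=65
χ² = (20−22.20)²/22.20 + (17−14.80)²/14.80 + (19−16.80)²/16.80 + (9−11.20)²/11.20 = 1.2653
df = 1

test statistic = 1.265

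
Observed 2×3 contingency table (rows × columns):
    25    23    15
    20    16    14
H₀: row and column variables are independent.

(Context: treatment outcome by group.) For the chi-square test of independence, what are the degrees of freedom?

degrees of freedom = 2

df = (r−1)(c−1) = (2−1)·(3−1) = 2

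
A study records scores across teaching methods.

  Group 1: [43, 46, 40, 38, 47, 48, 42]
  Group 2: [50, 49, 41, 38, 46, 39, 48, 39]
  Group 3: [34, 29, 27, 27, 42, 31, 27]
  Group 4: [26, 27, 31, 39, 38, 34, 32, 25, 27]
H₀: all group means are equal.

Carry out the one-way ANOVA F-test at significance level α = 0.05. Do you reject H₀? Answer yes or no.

Group means [43.43, 43.75, 31.00, 31.00], grand mean 37.097
SSB = Σnᵢ(x̄ᵢ−x̄)² = 1229.495; SSW = ΣΣ(x−x̄ᵢ)² = 657.214
MSB = 1229.495/3 = 409.8318; MSW = 657.214/27 = 24.3413
F = MSB/MSW = 16.8369
df = (3, 27)
p-value (upper-tail) = 0.00000
At α=0.05: p < α → reject H₀

reject H₀: yes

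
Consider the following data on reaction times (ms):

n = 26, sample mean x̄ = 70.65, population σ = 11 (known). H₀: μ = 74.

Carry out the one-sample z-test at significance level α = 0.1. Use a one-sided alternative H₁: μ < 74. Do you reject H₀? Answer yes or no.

SE = σ/√n = 11/√26 = 2.1573
z = (x̄−μ₀)/SE = (70.65−74)/2.1573 = -1.5529
p-value (one-sided, H₁ less) = 0.06023
At α=0.1: p < α → reject H₀

reject H₀: yes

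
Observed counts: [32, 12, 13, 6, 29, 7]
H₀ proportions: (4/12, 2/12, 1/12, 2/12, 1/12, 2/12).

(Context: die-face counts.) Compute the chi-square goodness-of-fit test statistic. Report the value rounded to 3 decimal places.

n = 99; E_i = n·p_i = [33.00, 16.50, 8.25, 16.50, 8.25, 16.50]
χ² = (32−33.00)²/33.00 + (12−16.50)²/16.50 + (13−8.25)²/8.25 + (6−16.50)²/16.50 + (29−8.25)²/8.25 + (7−16.50)²/16.50 = 68.3333
df = 5

test statistic = 68.333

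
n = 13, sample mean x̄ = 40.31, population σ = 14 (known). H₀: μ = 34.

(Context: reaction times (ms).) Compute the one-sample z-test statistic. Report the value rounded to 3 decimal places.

SE = σ/√n = 14/√13 = 3.8829
z = (x̄−μ₀)/SE = (40.31−34)/3.8829 = 1.6251

test statistic = 1.625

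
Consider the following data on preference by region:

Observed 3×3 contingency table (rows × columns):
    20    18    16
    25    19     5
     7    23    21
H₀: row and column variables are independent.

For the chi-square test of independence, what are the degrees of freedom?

df = (r−1)(c−1) = (3−1)·(3−1) = 4

degrees of freedom = 4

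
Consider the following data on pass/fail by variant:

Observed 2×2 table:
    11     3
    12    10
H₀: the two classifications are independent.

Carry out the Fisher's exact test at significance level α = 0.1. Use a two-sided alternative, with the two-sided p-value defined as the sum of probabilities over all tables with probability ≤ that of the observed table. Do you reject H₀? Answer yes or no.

reject H₀: no

Margins: r₁=14, r₂=22, c₁=23, c₂=13, n=36
p_obs = C(14,11)·C(22,12)/C(36,23); sum pmf over tables with pmf ≤ p_obs
p-value (two-sided) = 0.17504
At α=0.1: p ≥ α → fail to reject H₀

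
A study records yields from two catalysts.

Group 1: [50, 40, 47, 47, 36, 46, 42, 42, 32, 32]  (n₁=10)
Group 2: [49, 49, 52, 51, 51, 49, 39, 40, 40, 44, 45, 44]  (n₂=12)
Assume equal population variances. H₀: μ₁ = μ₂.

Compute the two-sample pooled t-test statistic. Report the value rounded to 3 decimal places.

test statistic = -1.982

x̄₁=41.400, s₁=6.381, n₁=10
x̄₂=46.083, s₂=4.699, n₂=12
s_p² = [9·6.381² + 11·4.699²]/20 = 30.4658
SE = √(s_p²·(1/10+1/12)) = 2.3633
t = (41.400−46.083)/2.3633 = -1.9817
df = 20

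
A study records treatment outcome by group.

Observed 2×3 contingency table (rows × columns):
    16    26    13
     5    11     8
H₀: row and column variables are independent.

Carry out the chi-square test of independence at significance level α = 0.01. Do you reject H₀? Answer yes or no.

reject H₀: no

Row totals [55, 24], col totals [21, 37, 21], n=79
χ² = (16−14.62)²/14.62 + (26−25.76)²/25.76 + (13−14.62)²/14.62 + (5−6.38)²/6.38 + (11−11.24)²/11.24 + (8−6.38)²/6.38 = 1.0271
df = 2
p-value (upper-tail) = 0.59838
At α=0.01: p ≥ α → fail to reject H₀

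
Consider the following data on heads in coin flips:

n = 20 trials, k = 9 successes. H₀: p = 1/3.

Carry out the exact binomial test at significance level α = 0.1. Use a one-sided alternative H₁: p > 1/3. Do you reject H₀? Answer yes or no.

Exact binomial: n=20, k=9, p₀=1/3=0.3333
P(X≥9) from Σ C(n,i)·p₀^i·(1−p₀)^(n−i)
p-value (one-sided, H₁ greater) = 0.19055
At α=0.1: p ≥ α → fail to reject H₀

reject H₀: no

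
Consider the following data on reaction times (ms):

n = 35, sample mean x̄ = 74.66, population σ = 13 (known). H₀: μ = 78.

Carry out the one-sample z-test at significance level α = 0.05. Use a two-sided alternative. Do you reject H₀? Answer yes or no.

SE = σ/√n = 13/√35 = 2.1974
z = (x̄−μ₀)/SE = (74.66−78)/2.1974 = -1.5200
p-value (two-sided) = 0.12852
At α=0.05: p ≥ α → fail to reject H₀

reject H₀: no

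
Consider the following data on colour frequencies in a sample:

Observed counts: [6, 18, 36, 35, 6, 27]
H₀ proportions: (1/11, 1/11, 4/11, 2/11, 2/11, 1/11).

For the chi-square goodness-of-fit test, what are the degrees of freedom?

degrees of freedom = 5

df = k − 1 = 6 − 1 = 5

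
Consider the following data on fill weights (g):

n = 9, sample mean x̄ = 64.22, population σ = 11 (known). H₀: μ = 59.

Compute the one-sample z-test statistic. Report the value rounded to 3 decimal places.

SE = σ/√n = 11/√9 = 3.6667
z = (x̄−μ₀)/SE = (64.22−59)/3.6667 = 1.4236

test statistic = 1.424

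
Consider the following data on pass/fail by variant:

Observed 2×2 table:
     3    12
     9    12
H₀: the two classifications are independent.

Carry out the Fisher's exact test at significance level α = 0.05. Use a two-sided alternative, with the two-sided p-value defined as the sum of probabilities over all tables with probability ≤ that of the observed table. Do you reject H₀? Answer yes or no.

reject H₀: no

Margins: r₁=15, r₂=21, c₁=12, c₂=24, n=36
p_obs = C(15,3)·C(21,9)/C(36,12); sum pmf over tables with pmf ≤ p_obs
p-value (two-sided) = 0.28213
At α=0.05: p ≥ α → fail to reject H₀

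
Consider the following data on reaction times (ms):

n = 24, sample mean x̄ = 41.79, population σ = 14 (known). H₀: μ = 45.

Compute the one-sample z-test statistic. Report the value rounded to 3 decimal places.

test statistic = -1.123

SE = σ/√n = 14/√24 = 2.8577
z = (x̄−μ₀)/SE = (41.79−45)/2.8577 = -1.1233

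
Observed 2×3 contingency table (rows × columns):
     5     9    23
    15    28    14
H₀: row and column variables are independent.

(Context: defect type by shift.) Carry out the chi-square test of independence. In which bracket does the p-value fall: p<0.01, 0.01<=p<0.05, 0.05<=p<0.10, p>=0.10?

p-value bracket: p<0.01

Row totals [37, 57], col totals [20, 37, 37], n=94
χ² = (5−7.87)²/7.87 + (9−14.56)²/14.56 + (23−14.56)²/14.56 + (15−12.13)²/12.13 + (28−22.44)²/22.44 + (14−22.44)²/22.44 = 13.2924
df = 2
p-value (upper-tail) = 0.00130
→ bracket: p<0.01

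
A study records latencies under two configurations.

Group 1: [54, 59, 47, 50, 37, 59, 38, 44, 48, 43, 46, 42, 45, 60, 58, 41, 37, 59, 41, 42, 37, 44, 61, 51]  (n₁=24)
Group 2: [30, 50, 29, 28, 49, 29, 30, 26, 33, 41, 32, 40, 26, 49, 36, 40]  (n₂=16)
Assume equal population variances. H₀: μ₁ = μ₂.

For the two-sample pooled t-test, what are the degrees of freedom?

df = n₁ + n₂ − 2 = 24 + 16 − 2 = 38

degrees of freedom = 38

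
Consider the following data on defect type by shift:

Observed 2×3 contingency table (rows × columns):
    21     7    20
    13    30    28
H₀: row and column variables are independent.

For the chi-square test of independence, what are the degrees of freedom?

degrees of freedom = 2

df = (r−1)(c−1) = (2−1)·(3−1) = 2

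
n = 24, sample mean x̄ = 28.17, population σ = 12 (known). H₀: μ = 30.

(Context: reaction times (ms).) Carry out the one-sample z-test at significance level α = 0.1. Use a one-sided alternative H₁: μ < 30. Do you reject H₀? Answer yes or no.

SE = σ/√n = 12/√24 = 2.4495
z = (x̄−μ₀)/SE = (28.17−30)/2.4495 = -0.7471
p-value (one-sided, H₁ less) = 0.22750
At α=0.1: p ≥ α → fail to reject H₀

reject H₀: no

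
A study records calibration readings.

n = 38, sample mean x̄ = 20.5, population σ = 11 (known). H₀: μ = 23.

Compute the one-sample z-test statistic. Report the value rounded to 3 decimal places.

SE = σ/√n = 11/√38 = 1.7844
z = (x̄−μ₀)/SE = (20.5−23)/1.7844 = -1.4010

test statistic = -1.401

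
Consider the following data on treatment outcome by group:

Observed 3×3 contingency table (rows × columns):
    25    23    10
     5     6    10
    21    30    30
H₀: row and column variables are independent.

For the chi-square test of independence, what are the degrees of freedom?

degrees of freedom = 4

df = (r−1)(c−1) = (3−1)·(3−1) = 4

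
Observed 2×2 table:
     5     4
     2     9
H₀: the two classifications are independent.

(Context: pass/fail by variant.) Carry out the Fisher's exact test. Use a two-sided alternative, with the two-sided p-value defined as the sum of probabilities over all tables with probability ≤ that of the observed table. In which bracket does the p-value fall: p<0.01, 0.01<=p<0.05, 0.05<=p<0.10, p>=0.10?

p-value bracket: p>=0.10

Margins: r₁=9, r₂=11, c₁=7, c₂=13, n=20
p_obs = C(9,5)·C(11,2)/C(20,7); sum pmf over tables with pmf ≤ p_obs
p-value (two-sided) = 0.15967
→ bracket: p>=0.10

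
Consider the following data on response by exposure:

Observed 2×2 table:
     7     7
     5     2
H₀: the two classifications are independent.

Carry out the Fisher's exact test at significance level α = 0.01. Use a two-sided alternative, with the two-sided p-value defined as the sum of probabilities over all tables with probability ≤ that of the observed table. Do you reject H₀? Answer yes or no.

Margins: r₁=14, r₂=7, c₁=12, c₂=9, n=21
p_obs = C(14,7)·C(7,5)/C(21,12); sum pmf over tables with pmf ≤ p_obs
p-value (two-sided) = 0.64241
At α=0.01: p ≥ α → fail to reject H₀

reject H₀: no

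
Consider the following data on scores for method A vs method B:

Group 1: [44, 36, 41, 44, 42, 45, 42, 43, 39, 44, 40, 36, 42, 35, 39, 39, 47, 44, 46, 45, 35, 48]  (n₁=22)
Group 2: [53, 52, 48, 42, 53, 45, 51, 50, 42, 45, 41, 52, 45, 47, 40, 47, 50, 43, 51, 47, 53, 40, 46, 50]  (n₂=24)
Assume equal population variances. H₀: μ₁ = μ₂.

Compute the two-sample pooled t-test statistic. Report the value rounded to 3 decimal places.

x̄₁=41.636, s₁=3.849, n₁=22
x̄₂=47.208, s₂=4.324, n₂=24
s_p² = [21·3.849² + 23·4.324²]/44 = 16.8420
SE = √(s_p²·(1/22+1/24)) = 1.2113
t = (41.636−47.208)/1.2113 = -4.5999
df = 44

test statistic = -4.600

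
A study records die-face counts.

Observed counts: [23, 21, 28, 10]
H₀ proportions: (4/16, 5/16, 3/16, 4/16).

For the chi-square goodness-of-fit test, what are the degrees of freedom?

df = k − 1 = 4 − 1 = 3

degrees of freedom = 3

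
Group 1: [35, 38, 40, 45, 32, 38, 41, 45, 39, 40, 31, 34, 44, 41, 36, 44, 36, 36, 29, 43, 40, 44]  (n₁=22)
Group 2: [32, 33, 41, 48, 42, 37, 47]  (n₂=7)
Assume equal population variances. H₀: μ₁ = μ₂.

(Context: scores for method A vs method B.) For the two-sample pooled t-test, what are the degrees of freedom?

degrees of freedom = 27

df = n₁ + n₂ − 2 = 22 + 7 − 2 = 27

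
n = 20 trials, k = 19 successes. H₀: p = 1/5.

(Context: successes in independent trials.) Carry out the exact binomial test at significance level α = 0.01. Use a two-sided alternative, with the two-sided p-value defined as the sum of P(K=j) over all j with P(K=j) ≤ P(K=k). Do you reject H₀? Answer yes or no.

reject H₀: yes

Exact binomial: n=20, k=19, p₀=1/5=0.2000
P(X=j) = C(n,j)·p₀^j·(1−p₀)^(n−j); p = Σ P(X=j) over j with P(X=j) ≤ P(X=19)
p-value (two-sided) = 0.00000
At α=0.01: p < α → reject H₀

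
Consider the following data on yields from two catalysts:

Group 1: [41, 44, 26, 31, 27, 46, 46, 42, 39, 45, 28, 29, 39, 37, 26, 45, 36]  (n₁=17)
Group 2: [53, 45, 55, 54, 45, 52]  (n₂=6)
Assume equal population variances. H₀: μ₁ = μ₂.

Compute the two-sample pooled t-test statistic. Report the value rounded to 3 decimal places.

test statistic = -4.179

x̄₁=36.882, s₁=7.549, n₁=17
x̄₂=50.667, s₂=4.502, n₂=6
s_p² = [16·7.549² + 5·4.502²]/21 = 48.2428
SE = √(s_p²·(1/17+1/6)) = 3.2982
t = (36.882−50.667)/3.2982 = -4.1793
df = 21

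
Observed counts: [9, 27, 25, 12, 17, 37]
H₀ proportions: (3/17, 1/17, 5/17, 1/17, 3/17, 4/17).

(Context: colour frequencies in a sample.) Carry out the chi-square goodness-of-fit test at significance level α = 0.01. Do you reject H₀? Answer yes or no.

reject H₀: yes

n = 127; E_i = n·p_i = [22.41, 7.47, 37.35, 7.47, 22.41, 29.88]
χ² = (9−22.41)²/22.41 + (27−7.47)²/7.47 + (25−37.35)²/37.35 + (12−7.47)²/7.47 + (17−22.41)²/22.41 + (37−29.88)²/29.88 = 68.9127
df = 5
p-value (upper-tail) = 0.00000
At α=0.01: p < α → reject H₀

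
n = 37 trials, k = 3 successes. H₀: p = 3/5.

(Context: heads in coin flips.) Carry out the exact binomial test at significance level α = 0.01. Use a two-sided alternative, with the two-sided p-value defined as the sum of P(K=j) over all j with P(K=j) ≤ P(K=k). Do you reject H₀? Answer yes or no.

reject H₀: yes

Exact binomial: n=37, k=3, p₀=3/5=0.6000
P(X=j) = C(n,j)·p₀^j·(1−p₀)^(n−j); p = Σ P(X=j) over j with P(X=j) ≤ P(X=3)
p-value (two-sided) = 0.00000
At α=0.01: p < α → reject H₀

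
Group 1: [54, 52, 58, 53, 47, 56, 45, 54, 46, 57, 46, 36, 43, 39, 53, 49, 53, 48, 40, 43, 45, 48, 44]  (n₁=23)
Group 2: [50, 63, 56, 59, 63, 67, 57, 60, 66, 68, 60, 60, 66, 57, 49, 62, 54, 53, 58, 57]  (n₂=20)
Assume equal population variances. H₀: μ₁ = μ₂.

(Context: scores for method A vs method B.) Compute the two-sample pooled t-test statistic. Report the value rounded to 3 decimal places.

x̄₁=48.217, s₁=5.992, n₁=23
x̄₂=59.250, s₂=5.379, n₂=20
s_p² = [22·5.992² + 19·5.379²]/41 = 32.6747
SE = √(s_p²·(1/23+1/20)) = 1.7477
t = (48.217−59.250)/1.7477 = -6.3127
df = 41

test statistic = -6.313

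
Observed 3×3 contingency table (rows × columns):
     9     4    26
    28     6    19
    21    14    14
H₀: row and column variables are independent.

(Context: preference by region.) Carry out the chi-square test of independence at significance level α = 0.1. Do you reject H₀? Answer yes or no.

reject H₀: yes

Row totals [39, 53, 49], col totals [58, 24, 59], n=141
χ² = (9−16.04)²/16.04 + (4−6.64)²/6.64 + (26−16.32)²/16.32 + (28−21.80)²/21.80 + (6−9.02)²/9.02 + (19−22.18)²/22.18 + (21−20.16)²/20.16 + (14−8.34)²/8.34 + (14−20.50)²/20.50 = 19.0511
df = 4
p-value (upper-tail) = 0.00077
At α=0.1: p < α → reject H₀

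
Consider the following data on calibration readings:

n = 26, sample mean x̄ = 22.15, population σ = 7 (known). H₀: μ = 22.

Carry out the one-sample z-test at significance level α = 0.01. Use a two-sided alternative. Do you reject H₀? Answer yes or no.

reject H₀: no

SE = σ/√n = 7/√26 = 1.3728
z = (x̄−μ₀)/SE = (22.15−22)/1.3728 = 0.1093
p-value (two-sided) = 0.91299
At α=0.01: p ≥ α → fail to reject H₀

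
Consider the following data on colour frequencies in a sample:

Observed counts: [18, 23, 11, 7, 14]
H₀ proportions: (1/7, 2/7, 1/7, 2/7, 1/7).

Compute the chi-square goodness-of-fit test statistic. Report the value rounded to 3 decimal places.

test statistic = 16.178

n = 73; E_i = n·p_i = [10.43, 20.86, 10.43, 20.86, 10.43]
χ² = (18−10.43)²/10.43 + (23−20.86)²/20.86 + (11−10.43)²/10.43 + (7−20.86)²/20.86 + (14−10.43)²/10.43 = 16.1781
df = 4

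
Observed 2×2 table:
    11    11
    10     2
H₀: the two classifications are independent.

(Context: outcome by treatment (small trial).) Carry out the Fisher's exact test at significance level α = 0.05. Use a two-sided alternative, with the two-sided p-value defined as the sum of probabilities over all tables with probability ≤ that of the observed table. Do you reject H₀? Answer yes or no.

Margins: r₁=22, r₂=12, c₁=21, c₂=13, n=34
p_obs = C(22,11)·C(12,10)/C(34,21); sum pmf over tables with pmf ≤ p_obs
p-value (two-sided) = 0.07496
At α=0.05: p ≥ α → fail to reject H₀

reject H₀: no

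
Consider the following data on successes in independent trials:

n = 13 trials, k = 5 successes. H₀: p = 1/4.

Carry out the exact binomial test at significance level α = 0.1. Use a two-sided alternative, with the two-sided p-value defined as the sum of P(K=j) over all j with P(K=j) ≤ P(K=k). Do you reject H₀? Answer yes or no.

reject H₀: no

Exact binomial: n=13, k=5, p₀=1/4=0.2500
P(X=j) = C(n,j)·p₀^j·(1−p₀)^(n−j); p = Σ P(X=j) over j with P(X=j) ≤ P(X=5)
p-value (two-sided) = 0.33274
At α=0.1: p ≥ α → fail to reject H₀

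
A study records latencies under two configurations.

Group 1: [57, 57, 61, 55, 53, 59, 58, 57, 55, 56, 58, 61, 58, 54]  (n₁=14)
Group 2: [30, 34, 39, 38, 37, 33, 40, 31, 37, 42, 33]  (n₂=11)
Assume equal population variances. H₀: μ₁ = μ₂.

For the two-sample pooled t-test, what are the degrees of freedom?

degrees of freedom = 23

df = n₁ + n₂ − 2 = 14 + 11 − 2 = 23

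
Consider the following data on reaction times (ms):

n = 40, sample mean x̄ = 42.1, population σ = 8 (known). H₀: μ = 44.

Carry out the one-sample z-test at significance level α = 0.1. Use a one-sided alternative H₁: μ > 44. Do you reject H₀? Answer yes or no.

reject H₀: no

SE = σ/√n = 8/√40 = 1.2649
z = (x̄−μ₀)/SE = (42.1−44)/1.2649 = -1.5021
p-value (one-sided, H₁ greater) = 0.93346
At α=0.1: p ≥ α → fail to reject H₀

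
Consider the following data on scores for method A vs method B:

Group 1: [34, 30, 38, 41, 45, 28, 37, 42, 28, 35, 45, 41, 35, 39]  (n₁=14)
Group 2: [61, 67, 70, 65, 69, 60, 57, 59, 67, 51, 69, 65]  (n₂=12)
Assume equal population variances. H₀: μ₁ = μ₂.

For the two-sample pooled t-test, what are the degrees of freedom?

df = n₁ + n₂ − 2 = 14 + 12 − 2 = 24

degrees of freedom = 24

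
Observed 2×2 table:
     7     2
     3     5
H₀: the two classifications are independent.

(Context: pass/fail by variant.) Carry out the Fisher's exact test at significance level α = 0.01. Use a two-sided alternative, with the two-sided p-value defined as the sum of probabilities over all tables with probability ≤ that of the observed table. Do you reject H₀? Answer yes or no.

reject H₀: no

Margins: r₁=9, r₂=8, c₁=10, c₂=7, n=17
p_obs = C(9,7)·C(8,3)/C(17,10); sum pmf over tables with pmf ≤ p_obs
p-value (two-sided) = 0.15343
At α=0.01: p ≥ α → fail to reject H₀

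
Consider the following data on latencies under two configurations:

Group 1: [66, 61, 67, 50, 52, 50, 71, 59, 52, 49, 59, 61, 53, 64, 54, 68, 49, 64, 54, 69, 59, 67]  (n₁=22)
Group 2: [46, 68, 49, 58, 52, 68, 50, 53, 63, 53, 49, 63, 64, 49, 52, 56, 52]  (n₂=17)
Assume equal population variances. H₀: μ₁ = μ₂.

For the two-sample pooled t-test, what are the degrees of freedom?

degrees of freedom = 37

df = n₁ + n₂ − 2 = 22 + 17 − 2 = 37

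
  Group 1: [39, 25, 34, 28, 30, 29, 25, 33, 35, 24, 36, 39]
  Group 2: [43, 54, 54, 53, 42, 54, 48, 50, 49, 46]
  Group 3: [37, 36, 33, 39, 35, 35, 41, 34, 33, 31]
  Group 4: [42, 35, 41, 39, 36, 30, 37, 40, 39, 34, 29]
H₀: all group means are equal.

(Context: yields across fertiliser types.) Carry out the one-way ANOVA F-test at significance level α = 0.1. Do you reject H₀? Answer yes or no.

Group means [31.42, 49.30, 35.40, 36.55], grand mean 37.814
SSB = Σnᵢ(x̄ᵢ−x̄)² = 1886.368; SSW = ΣΣ(x−x̄ᵢ)² = 764.144
MSB = 1886.368/3 = 628.7892; MSW = 764.144/39 = 19.5934
F = MSB/MSW = 32.0918
df = (3, 39)
p-value (upper-tail) = 0.00000
At α=0.1: p < α → reject H₀

reject H₀: yes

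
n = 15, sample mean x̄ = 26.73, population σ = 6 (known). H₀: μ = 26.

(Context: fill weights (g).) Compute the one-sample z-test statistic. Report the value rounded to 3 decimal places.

test statistic = 0.471

SE = σ/√n = 6/√15 = 1.5492
z = (x̄−μ₀)/SE = (26.73−26)/1.5492 = 0.4712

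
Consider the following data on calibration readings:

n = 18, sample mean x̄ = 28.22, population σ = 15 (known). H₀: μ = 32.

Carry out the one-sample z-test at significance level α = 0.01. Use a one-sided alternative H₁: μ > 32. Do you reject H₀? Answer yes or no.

reject H₀: no

SE = σ/√n = 15/√18 = 3.5355
z = (x̄−μ₀)/SE = (28.22−32)/3.5355 = -1.0691
p-value (one-sided, H₁ greater) = 0.85750
At α=0.01: p ≥ α → fail to reject H₀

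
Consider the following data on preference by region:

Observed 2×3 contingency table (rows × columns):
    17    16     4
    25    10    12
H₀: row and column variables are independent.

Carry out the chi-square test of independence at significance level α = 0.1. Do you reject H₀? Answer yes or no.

reject H₀: yes

Row totals [37, 47], col totals [42, 26, 16], n=84
χ² = (17−18.50)²/18.50 + (16−11.45)²/11.45 + (4−7.05)²/7.05 + (25−23.50)²/23.50 + (10−14.55)²/14.55 + (12−8.95)²/8.95 = 5.8002
df = 2
p-value (upper-tail) = 0.05502
At α=0.1: p < α → reject H₀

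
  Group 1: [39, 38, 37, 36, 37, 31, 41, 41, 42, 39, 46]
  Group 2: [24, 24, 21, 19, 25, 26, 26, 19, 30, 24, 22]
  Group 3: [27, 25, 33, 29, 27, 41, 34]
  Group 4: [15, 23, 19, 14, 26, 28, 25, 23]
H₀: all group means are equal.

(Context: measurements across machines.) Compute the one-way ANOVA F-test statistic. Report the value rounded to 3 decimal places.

test statistic = 32.419

Group means [38.82, 23.64, 30.86, 21.62], grand mean 29.081
SSB = Σnᵢ(x̄ᵢ−x̄)² = 1835.843; SSW = ΣΣ(x−x̄ᵢ)² = 622.914
MSB = 1835.843/3 = 611.9476; MSW = 622.914/33 = 18.8762
F = MSB/MSW = 32.4190
df = (3, 33)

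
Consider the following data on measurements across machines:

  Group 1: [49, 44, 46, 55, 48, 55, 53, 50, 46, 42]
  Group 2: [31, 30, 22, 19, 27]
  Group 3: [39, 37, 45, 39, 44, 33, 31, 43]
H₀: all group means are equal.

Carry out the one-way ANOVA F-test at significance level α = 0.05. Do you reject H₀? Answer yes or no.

reject H₀: yes

Group means [48.80, 25.80, 38.88], grand mean 40.348
SSB = Σnᵢ(x̄ᵢ−x̄)² = 1789.942; SSW = ΣΣ(x−x̄ᵢ)² = 469.275
MSB = 1789.942/2 = 894.9712; MSW = 469.275/20 = 23.4637
F = MSB/MSW = 38.1427
df = (2, 20)
p-value (upper-tail) = 0.00000
At α=0.05: p < α → reject H₀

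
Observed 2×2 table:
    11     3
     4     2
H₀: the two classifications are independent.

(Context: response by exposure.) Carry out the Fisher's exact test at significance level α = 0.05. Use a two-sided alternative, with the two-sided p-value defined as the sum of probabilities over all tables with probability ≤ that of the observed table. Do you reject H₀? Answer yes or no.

reject H₀: no

Margins: r₁=14, r₂=6, c₁=15, c₂=5, n=20
p_obs = C(14,11)·C(6,4)/C(20,15); sum pmf over tables with pmf ≤ p_obs
p-value (two-sided) = 0.61262
At α=0.05: p ≥ α → fail to reject H₀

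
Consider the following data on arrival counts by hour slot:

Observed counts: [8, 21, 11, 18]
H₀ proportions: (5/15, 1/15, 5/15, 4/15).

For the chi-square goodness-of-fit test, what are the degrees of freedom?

df = k − 1 = 4 − 1 = 3

degrees of freedom = 3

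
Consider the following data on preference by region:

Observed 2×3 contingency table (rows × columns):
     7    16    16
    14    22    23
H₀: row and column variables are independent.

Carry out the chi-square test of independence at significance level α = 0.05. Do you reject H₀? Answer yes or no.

reject H₀: no

Row totals [39, 59], col totals [21, 38, 39], n=98
χ² = (7−8.36)²/8.36 + (16−15.12)²/15.12 + (16−15.52)²/15.52 + (14−12.64)²/12.64 + (22−22.88)²/22.88 + (23−23.48)²/23.48 = 0.4753
df = 2
p-value (upper-tail) = 0.78849
At α=0.05: p ≥ α → fail to reject H₀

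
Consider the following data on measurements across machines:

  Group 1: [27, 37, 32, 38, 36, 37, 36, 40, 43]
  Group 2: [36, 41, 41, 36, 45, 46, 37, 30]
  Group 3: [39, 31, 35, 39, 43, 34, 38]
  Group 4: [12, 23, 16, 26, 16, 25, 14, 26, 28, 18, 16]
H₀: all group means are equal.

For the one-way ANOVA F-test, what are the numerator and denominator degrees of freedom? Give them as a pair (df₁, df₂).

k = 4 groups, N = 35 total
df = (k−1, N−k) = (4−1, 35−4) = (3, 31)

degrees of freedom = [3, 31]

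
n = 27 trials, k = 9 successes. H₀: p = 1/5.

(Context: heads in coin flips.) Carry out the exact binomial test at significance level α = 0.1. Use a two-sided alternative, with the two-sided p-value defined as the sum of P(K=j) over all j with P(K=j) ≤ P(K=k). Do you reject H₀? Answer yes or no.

Exact binomial: n=27, k=9, p₀=1/5=0.2000
P(X=j) = C(n,j)·p₀^j·(1−p₀)^(n−j); p = Σ P(X=j) over j with P(X=j) ≤ P(X=9)
p-value (two-sided) = 0.09239
At α=0.1: p < α → reject H₀

reject H₀: yes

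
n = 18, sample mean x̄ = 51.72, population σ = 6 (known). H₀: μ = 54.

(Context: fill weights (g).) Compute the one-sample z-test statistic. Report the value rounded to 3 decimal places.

test statistic = -1.612

SE = σ/√n = 6/√18 = 1.4142
z = (x̄−μ₀)/SE = (51.72−54)/1.4142 = -1.6122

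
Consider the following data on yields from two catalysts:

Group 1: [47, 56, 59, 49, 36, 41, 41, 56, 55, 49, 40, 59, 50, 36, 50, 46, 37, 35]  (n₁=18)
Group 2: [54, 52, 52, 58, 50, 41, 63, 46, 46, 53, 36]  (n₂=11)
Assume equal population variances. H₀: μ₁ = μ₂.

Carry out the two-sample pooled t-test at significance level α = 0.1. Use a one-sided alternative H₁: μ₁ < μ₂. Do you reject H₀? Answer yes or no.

reject H₀: no

x̄₁=46.778, s₁=8.214, n₁=18
x̄₂=50.091, s₂=7.582, n₂=11
s_p² = [17·8.214² + 10·7.582²]/27 = 63.7785
SE = √(s_p²·(1/18+1/11)) = 3.0564
t = (46.778−50.091)/3.0564 = -1.0840
df = 27
p-value (one-sided, H₁ less) = 0.14397
At α=0.1: p ≥ α → fail to reject H₀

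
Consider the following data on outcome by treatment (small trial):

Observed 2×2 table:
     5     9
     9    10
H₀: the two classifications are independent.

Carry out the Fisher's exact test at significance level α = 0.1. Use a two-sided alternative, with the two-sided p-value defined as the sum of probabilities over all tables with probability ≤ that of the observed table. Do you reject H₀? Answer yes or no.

Margins: r₁=14, r₂=19, c₁=14, c₂=19, n=33
p_obs = C(14,5)·C(19,9)/C(33,14); sum pmf over tables with pmf ≤ p_obs
p-value (two-sided) = 0.72280
At α=0.1: p ≥ α → fail to reject H₀

reject H₀: no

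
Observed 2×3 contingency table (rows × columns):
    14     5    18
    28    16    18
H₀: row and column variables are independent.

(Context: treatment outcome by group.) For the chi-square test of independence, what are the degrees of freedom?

df = (r−1)(c−1) = (2−1)·(3−1) = 2

degrees of freedom = 2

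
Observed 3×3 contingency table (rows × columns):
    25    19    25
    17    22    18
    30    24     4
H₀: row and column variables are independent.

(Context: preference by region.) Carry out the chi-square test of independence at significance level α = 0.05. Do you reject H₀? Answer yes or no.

reject H₀: yes

Row totals [69, 57, 58], col totals [72, 65, 47], n=184
χ² = (25−27.00)²/27.00 + (19−24.38)²/24.38 + (25−17.62)²/17.62 + (17−22.30)²/22.30 + (22−20.14)²/20.14 + (18−14.56)²/14.56 + (30−22.70)²/22.70 + (24−20.49)²/20.49 + (4−14.82)²/14.82 = 17.5139
df = 4
p-value (upper-tail) = 0.00154
At α=0.05: p < α → reject H₀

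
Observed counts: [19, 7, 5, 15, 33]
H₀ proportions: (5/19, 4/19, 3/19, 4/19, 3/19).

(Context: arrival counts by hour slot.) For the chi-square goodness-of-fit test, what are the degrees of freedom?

degrees of freedom = 4

df = k − 1 = 5 − 1 = 4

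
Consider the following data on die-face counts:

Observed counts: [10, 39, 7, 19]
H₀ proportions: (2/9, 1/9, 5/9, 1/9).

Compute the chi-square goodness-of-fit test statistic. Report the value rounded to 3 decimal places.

test statistic = 158.016

n = 75; E_i = n·p_i = [16.67, 8.33, 41.67, 8.33]
χ² = (10−16.67)²/16.67 + (39−8.33)²/8.33 + (7−41.67)²/41.67 + (19−8.33)²/8.33 = 158.0160
df = 3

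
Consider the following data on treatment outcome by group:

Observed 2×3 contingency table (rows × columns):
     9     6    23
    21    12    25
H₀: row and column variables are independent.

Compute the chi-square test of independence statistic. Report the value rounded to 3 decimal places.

test statistic = 2.840

Row totals [38, 58], col totals [30, 18, 48], n=96
χ² = (9−11.88)²/11.88 + (6−7.12)²/7.12 + (23−19.00)²/19.00 + (21−18.12)²/18.12 + (12−10.88)²/10.88 + (25−29.00)²/29.00 = 2.8399
df = 2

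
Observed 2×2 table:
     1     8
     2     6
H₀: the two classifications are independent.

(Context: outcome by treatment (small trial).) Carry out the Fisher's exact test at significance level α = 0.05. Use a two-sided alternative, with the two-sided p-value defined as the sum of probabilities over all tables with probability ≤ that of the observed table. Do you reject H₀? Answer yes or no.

Margins: r₁=9, r₂=8, c₁=3, c₂=14, n=17
p_obs = C(9,1)·C(8,2)/C(17,3); sum pmf over tables with pmf ≤ p_obs
p-value (two-sided) = 0.57647
At α=0.05: p ≥ α → fail to reject H₀

reject H₀: no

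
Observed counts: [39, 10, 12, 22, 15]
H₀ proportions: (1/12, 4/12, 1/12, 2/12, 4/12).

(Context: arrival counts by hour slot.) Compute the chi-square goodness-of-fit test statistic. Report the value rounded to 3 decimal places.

n = 98; E_i = n·p_i = [8.17, 32.67, 8.17, 16.33, 32.67]
χ² = (39−8.17)²/8.17 + (10−32.67)²/32.67 + (12−8.17)²/8.17 + (22−16.33)²/16.33 + (15−32.67)²/32.67 = 145.4592
df = 4

test statistic = 145.459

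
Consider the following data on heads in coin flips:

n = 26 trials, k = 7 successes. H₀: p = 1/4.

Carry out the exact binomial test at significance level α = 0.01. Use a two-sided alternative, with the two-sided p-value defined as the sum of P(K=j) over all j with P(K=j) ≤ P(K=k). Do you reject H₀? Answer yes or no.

reject H₀: no

Exact binomial: n=26, k=7, p₀=1/4=0.2500
P(X=j) = C(n,j)·p₀^j·(1−p₀)^(n−j); p = Σ P(X=j) over j with P(X=j) ≤ P(X=7)
p-value (two-sided) = 0.82175
At α=0.01: p ≥ α → fail to reject H₀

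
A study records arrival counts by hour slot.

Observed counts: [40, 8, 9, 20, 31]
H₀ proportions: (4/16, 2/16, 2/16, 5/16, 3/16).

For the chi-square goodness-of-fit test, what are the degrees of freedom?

df = k − 1 = 5 − 1 = 4

degrees of freedom = 4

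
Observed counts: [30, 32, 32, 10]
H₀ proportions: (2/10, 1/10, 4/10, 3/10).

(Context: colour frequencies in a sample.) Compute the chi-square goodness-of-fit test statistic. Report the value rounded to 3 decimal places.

test statistic = 65.551

n = 104; E_i = n·p_i = [20.80, 10.40, 41.60, 31.20]
χ² = (30−20.80)²/20.80 + (32−10.40)²/10.40 + (32−41.60)²/41.60 + (10−31.20)²/31.20 = 65.5513
df = 3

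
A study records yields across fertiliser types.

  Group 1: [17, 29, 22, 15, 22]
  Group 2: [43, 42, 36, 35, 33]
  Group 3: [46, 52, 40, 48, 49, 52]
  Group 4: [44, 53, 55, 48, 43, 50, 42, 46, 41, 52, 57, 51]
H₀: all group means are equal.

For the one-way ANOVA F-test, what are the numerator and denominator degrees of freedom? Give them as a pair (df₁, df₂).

degrees of freedom = [3, 24]

k = 4 groups, N = 28 total
df = (k−1, N−k) = (4−1, 28−4) = (3, 24)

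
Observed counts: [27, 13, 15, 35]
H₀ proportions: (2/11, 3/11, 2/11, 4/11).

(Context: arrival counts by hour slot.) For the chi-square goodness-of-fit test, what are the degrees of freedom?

degrees of freedom = 3

df = k − 1 = 4 − 1 = 3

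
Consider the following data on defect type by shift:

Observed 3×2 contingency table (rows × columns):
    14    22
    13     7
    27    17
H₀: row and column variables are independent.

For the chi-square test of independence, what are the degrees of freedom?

df = (r−1)(c−1) = (3−1)·(2−1) = 2

degrees of freedom = 2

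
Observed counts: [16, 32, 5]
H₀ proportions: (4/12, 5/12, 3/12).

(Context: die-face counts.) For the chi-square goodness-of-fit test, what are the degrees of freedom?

df = k − 1 = 3 − 1 = 2

degrees of freedom = 2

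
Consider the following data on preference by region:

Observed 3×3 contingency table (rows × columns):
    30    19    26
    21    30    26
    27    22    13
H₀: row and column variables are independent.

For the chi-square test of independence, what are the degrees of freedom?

df = (r−1)(c−1) = (3−1)·(3−1) = 4

degrees of freedom = 4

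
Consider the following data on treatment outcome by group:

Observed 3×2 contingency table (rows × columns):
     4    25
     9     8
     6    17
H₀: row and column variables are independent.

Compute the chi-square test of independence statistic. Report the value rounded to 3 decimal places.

test statistic = 8.268

Row totals [29, 17, 23], col totals [19, 50], n=69
χ² = (4−7.99)²/7.99 + (25−21.01)²/21.01 + (9−4.68)²/4.68 + (8−12.32)²/12.32 + (6−6.33)²/6.33 + (17−16.67)²/16.67 = 8.2679
df = 2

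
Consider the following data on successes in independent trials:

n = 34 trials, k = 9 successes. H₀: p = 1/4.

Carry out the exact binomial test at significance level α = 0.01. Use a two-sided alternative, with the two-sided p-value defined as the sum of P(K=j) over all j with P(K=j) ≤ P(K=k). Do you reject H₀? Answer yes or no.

reject H₀: no

Exact binomial: n=34, k=9, p₀=1/4=0.2500
P(X=j) = C(n,j)·p₀^j·(1−p₀)^(n−j); p = Σ P(X=j) over j with P(X=j) ≤ P(X=9)
p-value (two-sided) = 0.84364
At α=0.01: p ≥ α → fail to reject H₀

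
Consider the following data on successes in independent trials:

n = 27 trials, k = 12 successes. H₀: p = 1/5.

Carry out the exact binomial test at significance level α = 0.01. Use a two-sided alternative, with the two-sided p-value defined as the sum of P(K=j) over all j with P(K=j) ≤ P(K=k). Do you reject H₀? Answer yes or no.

reject H₀: yes

Exact binomial: n=27, k=12, p₀=1/5=0.2000
P(X=j) = C(n,j)·p₀^j·(1−p₀)^(n−j); p = Σ P(X=j) over j with P(X=j) ≤ P(X=12)
p-value (two-sided) = 0.00587
At α=0.01: p < α → reject H₀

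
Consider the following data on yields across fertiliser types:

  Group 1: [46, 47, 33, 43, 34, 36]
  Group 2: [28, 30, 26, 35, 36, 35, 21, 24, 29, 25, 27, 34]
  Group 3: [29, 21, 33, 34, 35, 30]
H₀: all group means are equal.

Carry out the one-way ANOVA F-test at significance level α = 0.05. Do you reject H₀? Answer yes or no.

reject H₀: yes

Group means [39.83, 29.17, 30.33], grand mean 32.125
SSB = Σnᵢ(x̄ᵢ−x̄)² = 480.792; SSW = ΣΣ(x−x̄ᵢ)² = 591.833
MSB = 480.792/2 = 240.3958; MSW = 591.833/21 = 28.1825
F = MSB/MSW = 8.5300
df = (2, 21)
p-value (upper-tail) = 0.00194
At α=0.05: p < α → reject H₀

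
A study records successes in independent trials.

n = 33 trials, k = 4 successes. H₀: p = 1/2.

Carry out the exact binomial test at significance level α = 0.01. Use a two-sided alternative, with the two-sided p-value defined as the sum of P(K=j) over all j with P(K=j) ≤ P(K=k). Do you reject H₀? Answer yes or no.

Exact binomial: n=33, k=4, p₀=1/2=0.5000
P(X=j) = C(n,j)·p₀^j·(1−p₀)^(n−j); p = Σ P(X=j) over j with P(X=j) ≤ P(X=4)
p-value (two-sided) = 0.00001
At α=0.01: p < α → reject H₀

reject H₀: yes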